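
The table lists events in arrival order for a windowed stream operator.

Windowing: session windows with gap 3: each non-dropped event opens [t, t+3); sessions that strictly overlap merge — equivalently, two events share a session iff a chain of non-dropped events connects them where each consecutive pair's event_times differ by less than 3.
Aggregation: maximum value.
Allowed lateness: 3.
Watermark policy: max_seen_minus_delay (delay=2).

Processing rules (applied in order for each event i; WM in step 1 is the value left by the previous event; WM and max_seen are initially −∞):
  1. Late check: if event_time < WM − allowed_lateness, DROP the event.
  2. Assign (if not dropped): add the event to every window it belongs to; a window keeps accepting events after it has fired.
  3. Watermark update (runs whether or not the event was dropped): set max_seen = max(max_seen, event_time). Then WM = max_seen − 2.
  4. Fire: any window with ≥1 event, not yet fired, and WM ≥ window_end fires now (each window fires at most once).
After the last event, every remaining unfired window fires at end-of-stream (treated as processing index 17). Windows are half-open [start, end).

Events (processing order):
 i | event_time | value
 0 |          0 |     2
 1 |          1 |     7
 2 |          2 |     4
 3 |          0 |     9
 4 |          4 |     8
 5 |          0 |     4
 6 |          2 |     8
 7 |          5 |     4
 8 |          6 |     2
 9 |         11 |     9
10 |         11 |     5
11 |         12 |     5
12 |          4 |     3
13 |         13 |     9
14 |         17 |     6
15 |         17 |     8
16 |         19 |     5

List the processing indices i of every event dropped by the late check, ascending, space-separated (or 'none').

i=0 t=0 v=2: → [0,3); WM=-2
i=1 t=1 v=7: → [0,4); WM=-1
i=2 t=2 v=4: → [0,5); WM=0
i=3 t=0 v=9: → [0,5); WM=0
i=4 t=4 v=8: → [0,7); WM=2
i=5 t=0 v=4: → [0,7); WM=2
i=6 t=2 v=8: → [0,7); WM=2
i=7 t=5 v=4: → [0,8); WM=3
i=8 t=6 v=2: → [0,9); WM=4
i=9 t=11 v=9: → [11,14); WM=9
i=10 t=11 v=5: → [11,14); WM=9
i=11 t=12 v=5: → [11,15); WM=10
i=12 t=4 v=3: DROP (t<10-3); WM=10
i=13 t=13 v=9: → [11,16); WM=11
i=14 t=17 v=6: → [17,20); WM=15
i=15 t=17 v=8: → [17,20); WM=15
i=16 t=19 v=5: → [17,22); WM=17

12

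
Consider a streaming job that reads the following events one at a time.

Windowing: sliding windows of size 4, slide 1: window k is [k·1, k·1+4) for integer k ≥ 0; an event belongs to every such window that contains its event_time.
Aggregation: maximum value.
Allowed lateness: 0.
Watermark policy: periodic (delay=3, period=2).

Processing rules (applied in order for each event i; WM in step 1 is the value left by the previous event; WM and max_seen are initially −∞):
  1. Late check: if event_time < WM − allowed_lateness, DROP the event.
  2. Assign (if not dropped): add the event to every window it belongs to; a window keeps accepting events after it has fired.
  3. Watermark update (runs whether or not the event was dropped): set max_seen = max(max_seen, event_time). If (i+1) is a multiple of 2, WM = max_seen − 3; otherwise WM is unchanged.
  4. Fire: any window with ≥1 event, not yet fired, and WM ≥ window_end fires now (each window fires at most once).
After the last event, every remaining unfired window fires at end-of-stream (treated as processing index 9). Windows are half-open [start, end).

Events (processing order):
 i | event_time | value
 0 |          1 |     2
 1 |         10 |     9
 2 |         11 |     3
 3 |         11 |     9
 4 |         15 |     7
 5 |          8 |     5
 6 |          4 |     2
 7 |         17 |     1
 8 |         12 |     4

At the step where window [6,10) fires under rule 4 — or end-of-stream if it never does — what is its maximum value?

5

i=0 t=1 v=2: → [1,5),[0,4); WM=−∞
i=1 t=10 v=9: → [10,14),[9,13),[8,12),[7,11); WM=7; [0,4) fires=2 [1,5) fires=2
i=2 t=11 v=3: → [11,15),[10,14),[9,13),[8,12); WM=7
i=3 t=11 v=9: → [11,15),[10,14),[9,13),[8,12); WM=8
i=4 t=15 v=7: → [15,19),[14,18),[13,17),[12,16); WM=8
i=5 t=8 v=5: → [8,12),[7,11),[6,10),[5,9); WM=12; [5,9) fires=5 [6,10) fires=5 [7,11) fires=9 [8,12) fires=9
i=6 t=4 v=2: DROP (t<12-0); WM=12
i=7 t=17 v=1: → [17,21),[16,20),[15,19),[14,18); WM=14; [9,13) fires=9 [10,14) fires=9
i=8 t=12 v=4: DROP (t<14-0); WM=14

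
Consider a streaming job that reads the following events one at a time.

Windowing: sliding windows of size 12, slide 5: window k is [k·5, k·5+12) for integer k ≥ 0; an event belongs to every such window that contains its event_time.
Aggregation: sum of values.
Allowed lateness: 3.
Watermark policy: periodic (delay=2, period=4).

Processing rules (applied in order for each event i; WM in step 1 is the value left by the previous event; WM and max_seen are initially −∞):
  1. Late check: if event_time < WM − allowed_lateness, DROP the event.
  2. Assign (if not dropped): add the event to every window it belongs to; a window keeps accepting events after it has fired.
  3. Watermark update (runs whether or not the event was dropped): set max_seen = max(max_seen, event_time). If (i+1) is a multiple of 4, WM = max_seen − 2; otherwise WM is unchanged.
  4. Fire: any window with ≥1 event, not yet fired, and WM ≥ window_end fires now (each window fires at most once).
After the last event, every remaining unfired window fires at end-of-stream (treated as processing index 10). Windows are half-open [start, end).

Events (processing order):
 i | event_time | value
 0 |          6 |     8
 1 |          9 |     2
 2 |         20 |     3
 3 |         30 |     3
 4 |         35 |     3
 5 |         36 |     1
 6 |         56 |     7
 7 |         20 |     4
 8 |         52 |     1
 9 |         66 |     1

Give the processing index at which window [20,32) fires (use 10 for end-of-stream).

7

i=0 t=6 v=8: → [5,17),[0,12); WM=−∞
i=1 t=9 v=2: → [5,17),[0,12); WM=−∞
i=2 t=20 v=3: → [20,32),[15,27),[10,22); WM=−∞
i=3 t=30 v=3: → [30,42),[25,37),[20,32); WM=28; [0,12) fires=10 [5,17) fires=10 [10,22) fires=3 [15,27) fires=3
i=4 t=35 v=3: → [35,47),[30,42),[25,37); WM=28
i=5 t=36 v=1: → [35,47),[30,42),[25,37); WM=28
i=6 t=56 v=7: → [55,67),[50,62),[45,57); WM=28
i=7 t=20 v=4: DROP (t<28-3); WM=54; [20,32) fires=6 [25,37) fires=7 [30,42) fires=7 [35,47) fires=4
i=8 t=52 v=1: → [50,62),[45,57); WM=54
i=9 t=66 v=1: → [65,77),[60,72),[55,67); WM=54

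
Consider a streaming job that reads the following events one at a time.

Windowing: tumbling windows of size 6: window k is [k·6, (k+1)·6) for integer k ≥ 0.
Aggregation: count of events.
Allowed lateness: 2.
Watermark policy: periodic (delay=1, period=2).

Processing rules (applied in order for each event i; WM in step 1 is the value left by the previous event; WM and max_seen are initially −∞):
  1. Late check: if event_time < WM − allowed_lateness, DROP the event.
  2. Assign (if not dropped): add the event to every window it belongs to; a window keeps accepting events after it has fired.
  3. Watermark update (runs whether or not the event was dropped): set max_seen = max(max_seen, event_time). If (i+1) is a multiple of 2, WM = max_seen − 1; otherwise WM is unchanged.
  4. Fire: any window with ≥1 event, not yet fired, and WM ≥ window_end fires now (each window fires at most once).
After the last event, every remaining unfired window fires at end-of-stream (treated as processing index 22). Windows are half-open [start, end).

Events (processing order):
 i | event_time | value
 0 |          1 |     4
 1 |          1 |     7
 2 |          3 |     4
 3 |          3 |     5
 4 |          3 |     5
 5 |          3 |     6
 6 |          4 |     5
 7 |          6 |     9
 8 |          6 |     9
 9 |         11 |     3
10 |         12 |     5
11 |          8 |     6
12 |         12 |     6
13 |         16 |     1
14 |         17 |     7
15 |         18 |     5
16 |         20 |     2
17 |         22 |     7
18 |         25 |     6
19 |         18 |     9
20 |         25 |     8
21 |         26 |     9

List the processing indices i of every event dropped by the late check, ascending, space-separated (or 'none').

19

i=0 t=1 v=4: → [0,6); WM=−∞
i=1 t=1 v=7: → [0,6); WM=0
i=2 t=3 v=4: → [0,6); WM=0
i=3 t=3 v=5: → [0,6); WM=2
i=4 t=3 v=5: → [0,6); WM=2
i=5 t=3 v=6: → [0,6); WM=2
i=6 t=4 v=5: → [0,6); WM=2
i=7 t=6 v=9: → [6,12); WM=5
i=8 t=6 v=9: → [6,12); WM=5
i=9 t=11 v=3: → [6,12); WM=10; [0,6) fires=7
i=10 t=12 v=5: → [12,18); WM=10
i=11 t=8 v=6: → [6,12); WM=11
i=12 t=12 v=6: → [12,18); WM=11
i=13 t=16 v=1: → [12,18); WM=15; [6,12) fires=4
i=14 t=17 v=7: → [12,18); WM=15
i=15 t=18 v=5: → [18,24); WM=17
i=16 t=20 v=2: → [18,24); WM=17
i=17 t=22 v=7: → [18,24); WM=21; [12,18) fires=4
i=18 t=25 v=6: → [24,30); WM=21
i=19 t=18 v=9: DROP (t<21-2); WM=24; [18,24) fires=3
i=20 t=25 v=8: → [24,30); WM=24
i=21 t=26 v=9: → [24,30); WM=25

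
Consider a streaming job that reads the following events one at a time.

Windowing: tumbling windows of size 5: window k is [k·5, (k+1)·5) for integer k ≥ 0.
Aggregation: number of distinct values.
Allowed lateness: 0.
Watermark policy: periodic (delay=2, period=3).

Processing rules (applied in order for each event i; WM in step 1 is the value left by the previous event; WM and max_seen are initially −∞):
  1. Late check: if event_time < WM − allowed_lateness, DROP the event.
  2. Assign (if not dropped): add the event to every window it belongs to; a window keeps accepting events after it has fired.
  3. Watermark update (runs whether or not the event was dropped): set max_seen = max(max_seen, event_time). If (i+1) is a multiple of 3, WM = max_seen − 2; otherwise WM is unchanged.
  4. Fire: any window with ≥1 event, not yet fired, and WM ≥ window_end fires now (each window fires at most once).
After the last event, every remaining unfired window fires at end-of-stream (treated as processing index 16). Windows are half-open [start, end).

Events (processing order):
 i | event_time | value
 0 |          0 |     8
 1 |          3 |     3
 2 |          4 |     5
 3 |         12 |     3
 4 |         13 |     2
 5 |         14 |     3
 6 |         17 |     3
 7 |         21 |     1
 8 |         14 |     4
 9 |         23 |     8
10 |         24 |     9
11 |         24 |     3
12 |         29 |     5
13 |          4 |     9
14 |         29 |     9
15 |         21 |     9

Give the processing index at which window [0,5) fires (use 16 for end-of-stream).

i=0 t=0 v=8: → [0,5); WM=−∞
i=1 t=3 v=3: → [0,5); WM=−∞
i=2 t=4 v=5: → [0,5); WM=2
i=3 t=12 v=3: → [10,15); WM=2
i=4 t=13 v=2: → [10,15); WM=2
i=5 t=14 v=3: → [10,15); WM=12; [0,5) fires=3
i=6 t=17 v=3: → [15,20); WM=12
i=7 t=21 v=1: → [20,25); WM=12
i=8 t=14 v=4: → [10,15); WM=19; [10,15) fires=3
i=9 t=23 v=8: → [20,25); WM=19
i=10 t=24 v=9: → [20,25); WM=19
i=11 t=24 v=3: → [20,25); WM=22; [15,20) fires=1
i=12 t=29 v=5: → [25,30); WM=22
i=13 t=4 v=9: DROP (t<22-0); WM=22
i=14 t=29 v=9: → [25,30); WM=27; [20,25) fires=4
i=15 t=21 v=9: DROP (t<27-0); WM=27

5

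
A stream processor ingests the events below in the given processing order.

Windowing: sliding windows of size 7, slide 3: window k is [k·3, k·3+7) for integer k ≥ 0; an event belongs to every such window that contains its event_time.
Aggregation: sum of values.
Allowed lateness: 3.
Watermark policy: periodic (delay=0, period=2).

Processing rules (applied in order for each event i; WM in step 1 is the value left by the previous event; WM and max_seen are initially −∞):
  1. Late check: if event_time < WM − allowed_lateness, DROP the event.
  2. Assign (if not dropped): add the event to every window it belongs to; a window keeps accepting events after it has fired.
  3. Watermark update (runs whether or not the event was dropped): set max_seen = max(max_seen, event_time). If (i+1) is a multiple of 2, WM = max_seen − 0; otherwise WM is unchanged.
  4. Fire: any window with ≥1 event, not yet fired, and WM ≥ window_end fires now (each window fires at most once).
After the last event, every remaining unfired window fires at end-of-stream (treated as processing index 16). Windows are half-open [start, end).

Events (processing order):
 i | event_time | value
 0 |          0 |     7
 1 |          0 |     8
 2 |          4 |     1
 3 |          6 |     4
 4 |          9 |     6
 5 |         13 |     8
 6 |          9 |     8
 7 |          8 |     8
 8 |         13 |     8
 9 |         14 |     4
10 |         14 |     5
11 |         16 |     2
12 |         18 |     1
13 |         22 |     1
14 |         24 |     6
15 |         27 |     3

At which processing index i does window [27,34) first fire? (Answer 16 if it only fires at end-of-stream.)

16

i=0 t=0 v=7: → [0,7); WM=−∞
i=1 t=0 v=8: → [0,7); WM=0
i=2 t=4 v=1: → [3,10),[0,7); WM=0
i=3 t=6 v=4: → [6,13),[3,10),[0,7); WM=6
i=4 t=9 v=6: → [9,16),[6,13),[3,10); WM=6
i=5 t=13 v=8: → [12,19),[9,16); WM=13; [0,7) fires=20 [3,10) fires=11 [6,13) fires=10
i=6 t=9 v=8: DROP (t<13-3); WM=13
i=7 t=8 v=8: DROP (t<13-3); WM=13
i=8 t=13 v=8: → [12,19),[9,16); WM=13
i=9 t=14 v=4: → [12,19),[9,16); WM=14
i=10 t=14 v=5: → [12,19),[9,16); WM=14
i=11 t=16 v=2: → [15,22),[12,19); WM=16; [9,16) fires=31
i=12 t=18 v=1: → [18,25),[15,22),[12,19); WM=16
i=13 t=22 v=1: → [21,28),[18,25); WM=22; [12,19) fires=28 [15,22) fires=3
i=14 t=24 v=6: → [24,31),[21,28),[18,25); WM=22
i=15 t=27 v=3: → [27,34),[24,31),[21,28); WM=27; [18,25) fires=8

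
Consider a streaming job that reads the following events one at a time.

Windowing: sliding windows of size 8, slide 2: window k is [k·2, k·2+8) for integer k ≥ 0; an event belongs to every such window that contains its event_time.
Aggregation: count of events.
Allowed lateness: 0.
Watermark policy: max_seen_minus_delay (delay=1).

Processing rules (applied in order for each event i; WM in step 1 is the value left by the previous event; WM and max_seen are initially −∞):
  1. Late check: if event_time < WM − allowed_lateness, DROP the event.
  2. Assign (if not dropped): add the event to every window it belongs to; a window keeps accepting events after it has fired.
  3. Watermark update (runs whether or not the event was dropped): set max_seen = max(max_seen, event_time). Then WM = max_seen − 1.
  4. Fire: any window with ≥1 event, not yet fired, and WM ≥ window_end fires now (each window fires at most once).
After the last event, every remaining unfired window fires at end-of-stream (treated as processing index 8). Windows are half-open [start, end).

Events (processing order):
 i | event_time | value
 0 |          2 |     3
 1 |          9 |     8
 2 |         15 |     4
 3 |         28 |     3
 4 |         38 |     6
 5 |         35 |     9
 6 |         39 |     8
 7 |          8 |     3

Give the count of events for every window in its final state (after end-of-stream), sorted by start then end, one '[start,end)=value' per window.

i=0 t=2 v=3: → [2,10),[0,8); WM=1
i=1 t=9 v=8: → [8,16),[6,14),[4,12),[2,10); WM=8; [0,8) fires=1
i=2 t=15 v=4: → [14,22),[12,20),[10,18),[8,16); WM=14; [2,10) fires=2 [4,12) fires=1 [6,14) fires=1
i=3 t=28 v=3: → [28,36),[26,34),[24,32),[22,30); WM=27; [8,16) fires=2 [10,18) fires=1 [12,20) fires=1 [14,22) fires=1
i=4 t=38 v=6: → [38,46),[36,44),[34,42),[32,40); WM=37; [22,30) fires=1 [24,32) fires=1 [26,34) fires=1 [28,36) fires=1
i=5 t=35 v=9: DROP (t<37-0); WM=37
i=6 t=39 v=8: → [38,46),[36,44),[34,42),[32,40); WM=38
i=7 t=8 v=3: DROP (t<38-0); WM=38

[0,8)=1 [2,10)=2 [4,12)=1 [6,14)=1 [8,16)=2 [10,18)=1 [12,20)=1 [14,22)=1 [22,30)=1 [24,32)=1 [26,34)=1 [28,36)=1 [32,40)=2 [34,42)=2 [36,44)=2 [38,46)=2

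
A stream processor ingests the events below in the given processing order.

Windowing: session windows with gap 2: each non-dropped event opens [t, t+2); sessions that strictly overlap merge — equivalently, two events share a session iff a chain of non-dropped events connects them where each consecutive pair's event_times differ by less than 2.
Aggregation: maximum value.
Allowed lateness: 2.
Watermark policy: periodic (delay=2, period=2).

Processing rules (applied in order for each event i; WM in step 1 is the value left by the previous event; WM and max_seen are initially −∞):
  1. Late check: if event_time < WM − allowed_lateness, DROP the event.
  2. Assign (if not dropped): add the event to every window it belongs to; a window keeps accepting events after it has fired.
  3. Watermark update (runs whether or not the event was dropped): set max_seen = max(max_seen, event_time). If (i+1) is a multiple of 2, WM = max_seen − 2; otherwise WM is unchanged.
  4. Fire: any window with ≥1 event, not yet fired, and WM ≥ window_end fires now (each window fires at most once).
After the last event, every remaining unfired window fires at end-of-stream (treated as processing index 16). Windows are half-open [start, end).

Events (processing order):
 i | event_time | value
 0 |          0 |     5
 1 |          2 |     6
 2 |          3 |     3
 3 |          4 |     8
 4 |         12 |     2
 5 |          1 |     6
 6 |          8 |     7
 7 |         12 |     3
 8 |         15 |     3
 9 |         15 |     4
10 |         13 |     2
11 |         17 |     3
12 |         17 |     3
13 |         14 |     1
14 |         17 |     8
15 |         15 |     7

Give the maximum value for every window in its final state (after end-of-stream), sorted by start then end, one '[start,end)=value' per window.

[0,6)=8 [8,10)=7 [12,17)=7 [17,19)=8

i=0 t=0 v=5: → [0,2); WM=−∞
i=1 t=2 v=6: → [2,4); WM=0
i=2 t=3 v=3: → [2,5); WM=0
i=3 t=4 v=8: → [2,6); WM=2
i=4 t=12 v=2: → [12,14); WM=2
i=5 t=1 v=6: → [0,6); WM=10
i=6 t=8 v=7: → [8,10); WM=10
i=7 t=12 v=3: → [12,14); WM=10
i=8 t=15 v=3: → [15,17); WM=10
i=9 t=15 v=4: → [15,17); WM=13
i=10 t=13 v=2: → [12,15); WM=13
i=11 t=17 v=3: → [17,19); WM=15
i=12 t=17 v=3: → [17,19); WM=15
i=13 t=14 v=1: → [12,17); WM=15
i=14 t=17 v=8: → [17,19); WM=15
i=15 t=15 v=7: → [12,17); WM=15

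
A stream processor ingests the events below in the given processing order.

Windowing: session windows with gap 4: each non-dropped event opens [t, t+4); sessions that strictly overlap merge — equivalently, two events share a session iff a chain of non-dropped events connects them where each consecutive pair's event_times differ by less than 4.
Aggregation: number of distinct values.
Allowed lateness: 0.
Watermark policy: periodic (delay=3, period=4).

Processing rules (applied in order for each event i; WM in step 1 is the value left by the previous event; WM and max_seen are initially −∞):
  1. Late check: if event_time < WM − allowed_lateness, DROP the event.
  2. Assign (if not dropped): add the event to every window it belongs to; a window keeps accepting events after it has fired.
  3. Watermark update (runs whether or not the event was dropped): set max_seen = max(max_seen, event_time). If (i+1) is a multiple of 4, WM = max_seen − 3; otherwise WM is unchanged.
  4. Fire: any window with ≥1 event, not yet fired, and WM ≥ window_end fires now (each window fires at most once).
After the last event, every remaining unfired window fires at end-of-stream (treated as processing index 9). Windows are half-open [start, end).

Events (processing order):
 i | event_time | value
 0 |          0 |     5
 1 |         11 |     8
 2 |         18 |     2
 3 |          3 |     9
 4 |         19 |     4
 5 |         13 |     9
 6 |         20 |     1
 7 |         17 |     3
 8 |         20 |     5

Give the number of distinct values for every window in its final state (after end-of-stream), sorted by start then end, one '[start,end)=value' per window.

i=0 t=0 v=5: → [0,4); WM=−∞
i=1 t=11 v=8: → [11,15); WM=−∞
i=2 t=18 v=2: → [18,22); WM=−∞
i=3 t=3 v=9: → [0,7); WM=15
i=4 t=19 v=4: → [18,23); WM=15
i=5 t=13 v=9: DROP (t<15-0); WM=15
i=6 t=20 v=1: → [18,24); WM=15
i=7 t=17 v=3: → [17,24); WM=17
i=8 t=20 v=5: → [17,24); WM=17

[0,7)=2 [11,15)=1 [17,24)=5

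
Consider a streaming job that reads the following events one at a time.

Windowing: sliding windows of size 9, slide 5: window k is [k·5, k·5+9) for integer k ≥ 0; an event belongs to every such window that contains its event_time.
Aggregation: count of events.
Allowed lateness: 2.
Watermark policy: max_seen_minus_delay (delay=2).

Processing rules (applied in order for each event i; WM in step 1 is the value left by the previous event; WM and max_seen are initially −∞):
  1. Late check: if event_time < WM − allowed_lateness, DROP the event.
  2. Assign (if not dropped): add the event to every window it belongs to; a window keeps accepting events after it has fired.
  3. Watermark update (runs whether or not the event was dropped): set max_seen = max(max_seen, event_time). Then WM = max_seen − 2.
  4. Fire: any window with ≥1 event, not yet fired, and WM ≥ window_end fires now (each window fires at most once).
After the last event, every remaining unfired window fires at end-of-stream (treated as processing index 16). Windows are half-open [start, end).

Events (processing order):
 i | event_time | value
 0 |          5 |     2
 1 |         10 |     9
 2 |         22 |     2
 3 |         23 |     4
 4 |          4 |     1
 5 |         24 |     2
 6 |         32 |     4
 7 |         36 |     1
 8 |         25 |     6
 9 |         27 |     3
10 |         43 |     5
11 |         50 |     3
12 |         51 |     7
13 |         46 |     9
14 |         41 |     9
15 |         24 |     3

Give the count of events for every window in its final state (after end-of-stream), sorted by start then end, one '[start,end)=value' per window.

[0,9)=1 [5,14)=2 [10,19)=1 [15,24)=2 [20,29)=3 [25,34)=1 [30,39)=2 [35,44)=2 [40,49)=1 [45,54)=2 [50,59)=2

i=0 t=5 v=2: → [5,14),[0,9); WM=3
i=1 t=10 v=9: → [10,19),[5,14); WM=8
i=2 t=22 v=2: → [20,29),[15,24); WM=20; [0,9) fires=1 [5,14) fires=2 [10,19) fires=1
i=3 t=23 v=4: → [20,29),[15,24); WM=21
i=4 t=4 v=1: DROP (t<21-2); WM=21
i=5 t=24 v=2: → [20,29); WM=22
i=6 t=32 v=4: → [30,39),[25,34); WM=30; [15,24) fires=2 [20,29) fires=3
i=7 t=36 v=1: → [35,44),[30,39); WM=34; [25,34) fires=1
i=8 t=25 v=6: DROP (t<34-2); WM=34
i=9 t=27 v=3: DROP (t<34-2); WM=34
i=10 t=43 v=5: → [40,49),[35,44); WM=41; [30,39) fires=2
i=11 t=50 v=3: → [50,59),[45,54); WM=48; [35,44) fires=2
i=12 t=51 v=7: → [50,59),[45,54); WM=49; [40,49) fires=1
i=13 t=46 v=9: DROP (t<49-2); WM=49
i=14 t=41 v=9: DROP (t<49-2); WM=49
i=15 t=24 v=3: DROP (t<49-2); WM=49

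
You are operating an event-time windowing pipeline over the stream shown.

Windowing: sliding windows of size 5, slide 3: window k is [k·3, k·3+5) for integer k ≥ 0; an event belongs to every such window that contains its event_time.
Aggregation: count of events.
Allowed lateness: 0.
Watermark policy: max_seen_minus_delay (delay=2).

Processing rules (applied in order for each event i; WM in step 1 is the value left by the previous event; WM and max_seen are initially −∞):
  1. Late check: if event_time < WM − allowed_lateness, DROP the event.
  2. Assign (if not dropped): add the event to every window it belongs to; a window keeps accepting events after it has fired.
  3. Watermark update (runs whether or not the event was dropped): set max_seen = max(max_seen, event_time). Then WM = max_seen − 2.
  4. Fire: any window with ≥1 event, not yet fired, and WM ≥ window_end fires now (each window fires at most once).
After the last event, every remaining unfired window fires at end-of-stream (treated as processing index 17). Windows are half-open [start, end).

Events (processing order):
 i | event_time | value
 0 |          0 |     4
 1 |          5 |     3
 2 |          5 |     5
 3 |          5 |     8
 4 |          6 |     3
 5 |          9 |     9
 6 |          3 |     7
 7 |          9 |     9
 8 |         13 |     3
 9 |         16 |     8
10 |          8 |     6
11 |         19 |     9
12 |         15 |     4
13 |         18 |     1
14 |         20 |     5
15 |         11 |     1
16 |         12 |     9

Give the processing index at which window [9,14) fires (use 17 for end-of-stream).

i=0 t=0 v=4: → [0,5); WM=-2
i=1 t=5 v=3: → [3,8); WM=3
i=2 t=5 v=5: → [3,8); WM=3
i=3 t=5 v=8: → [3,8); WM=3
i=4 t=6 v=3: → [6,11),[3,8); WM=4
i=5 t=9 v=9: → [9,14),[6,11); WM=7; [0,5) fires=1
i=6 t=3 v=7: DROP (t<7-0); WM=7
i=7 t=9 v=9: → [9,14),[6,11); WM=7
i=8 t=13 v=3: → [12,17),[9,14); WM=11; [3,8) fires=4 [6,11) fires=3
i=9 t=16 v=8: → [15,20),[12,17); WM=14; [9,14) fires=3
i=10 t=8 v=6: DROP (t<14-0); WM=14
i=11 t=19 v=9: → [18,23),[15,20); WM=17; [12,17) fires=2
i=12 t=15 v=4: DROP (t<17-0); WM=17
i=13 t=18 v=1: → [18,23),[15,20); WM=17
i=14 t=20 v=5: → [18,23); WM=18
i=15 t=11 v=1: DROP (t<18-0); WM=18
i=16 t=12 v=9: DROP (t<18-0); WM=18

9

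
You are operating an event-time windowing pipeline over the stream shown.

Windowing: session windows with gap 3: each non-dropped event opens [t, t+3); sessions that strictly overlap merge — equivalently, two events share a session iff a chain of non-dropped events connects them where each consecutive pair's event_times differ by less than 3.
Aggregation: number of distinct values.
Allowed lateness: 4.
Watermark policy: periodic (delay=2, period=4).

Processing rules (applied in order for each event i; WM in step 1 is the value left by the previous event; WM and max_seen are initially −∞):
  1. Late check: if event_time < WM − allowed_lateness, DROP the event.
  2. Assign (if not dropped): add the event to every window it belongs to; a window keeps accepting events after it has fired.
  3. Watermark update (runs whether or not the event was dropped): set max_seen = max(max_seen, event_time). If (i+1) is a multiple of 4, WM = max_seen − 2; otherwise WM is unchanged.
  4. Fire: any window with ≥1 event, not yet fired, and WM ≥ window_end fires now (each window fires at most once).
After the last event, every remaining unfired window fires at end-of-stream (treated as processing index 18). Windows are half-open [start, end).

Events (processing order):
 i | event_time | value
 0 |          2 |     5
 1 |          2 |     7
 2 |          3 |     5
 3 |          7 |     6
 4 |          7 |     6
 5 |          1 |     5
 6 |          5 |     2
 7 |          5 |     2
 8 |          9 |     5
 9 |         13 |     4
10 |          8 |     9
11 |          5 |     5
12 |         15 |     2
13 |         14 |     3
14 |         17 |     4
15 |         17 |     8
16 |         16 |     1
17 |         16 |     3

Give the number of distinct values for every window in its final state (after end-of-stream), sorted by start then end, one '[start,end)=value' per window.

[1,12)=5 [13,20)=5

i=0 t=2 v=5: → [2,5); WM=−∞
i=1 t=2 v=7: → [2,5); WM=−∞
i=2 t=3 v=5: → [2,6); WM=−∞
i=3 t=7 v=6: → [7,10); WM=5
i=4 t=7 v=6: → [7,10); WM=5
i=5 t=1 v=5: → [1,6); WM=5
i=6 t=5 v=2: → [1,10); WM=5
i=7 t=5 v=2: → [1,10); WM=5
i=8 t=9 v=5: → [1,12); WM=5
i=9 t=13 v=4: → [13,16); WM=5
i=10 t=8 v=9: → [1,12); WM=5
i=11 t=5 v=5: → [1,12); WM=11
i=12 t=15 v=2: → [13,18); WM=11
i=13 t=14 v=3: → [13,18); WM=11
i=14 t=17 v=4: → [13,20); WM=11
i=15 t=17 v=8: → [13,20); WM=15
i=16 t=16 v=1: → [13,20); WM=15
i=17 t=16 v=3: → [13,20); WM=15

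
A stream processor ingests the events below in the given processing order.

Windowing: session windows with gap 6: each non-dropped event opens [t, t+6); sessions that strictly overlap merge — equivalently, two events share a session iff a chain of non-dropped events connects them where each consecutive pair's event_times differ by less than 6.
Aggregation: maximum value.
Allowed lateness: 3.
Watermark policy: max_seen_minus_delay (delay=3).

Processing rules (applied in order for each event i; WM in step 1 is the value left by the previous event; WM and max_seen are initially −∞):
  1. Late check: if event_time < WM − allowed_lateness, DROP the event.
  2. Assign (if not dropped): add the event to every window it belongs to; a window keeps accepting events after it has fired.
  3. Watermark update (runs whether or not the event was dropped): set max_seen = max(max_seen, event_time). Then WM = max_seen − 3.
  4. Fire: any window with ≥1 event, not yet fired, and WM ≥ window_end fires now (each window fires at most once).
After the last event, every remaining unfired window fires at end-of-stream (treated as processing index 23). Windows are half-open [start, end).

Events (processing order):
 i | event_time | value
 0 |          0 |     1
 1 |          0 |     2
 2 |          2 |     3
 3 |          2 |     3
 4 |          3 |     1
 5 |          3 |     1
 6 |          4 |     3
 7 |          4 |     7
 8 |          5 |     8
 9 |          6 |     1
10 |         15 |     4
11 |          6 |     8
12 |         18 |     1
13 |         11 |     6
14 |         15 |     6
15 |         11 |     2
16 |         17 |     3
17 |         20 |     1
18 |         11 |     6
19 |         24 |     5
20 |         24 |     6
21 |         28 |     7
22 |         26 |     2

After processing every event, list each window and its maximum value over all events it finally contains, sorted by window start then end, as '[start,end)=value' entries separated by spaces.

i=0 t=0 v=1: → [0,6); WM=-3
i=1 t=0 v=2: → [0,6); WM=-3
i=2 t=2 v=3: → [0,8); WM=-1
i=3 t=2 v=3: → [0,8); WM=-1
i=4 t=3 v=1: → [0,9); WM=0
i=5 t=3 v=1: → [0,9); WM=0
i=6 t=4 v=3: → [0,10); WM=1
i=7 t=4 v=7: → [0,10); WM=1
i=8 t=5 v=8: → [0,11); WM=2
i=9 t=6 v=1: → [0,12); WM=3
i=10 t=15 v=4: → [15,21); WM=12
i=11 t=6 v=8: DROP (t<12-3); WM=12
i=12 t=18 v=1: → [15,24); WM=15
i=13 t=11 v=6: DROP (t<15-3); WM=15
i=14 t=15 v=6: → [15,24); WM=15
i=15 t=11 v=2: DROP (t<15-3); WM=15
i=16 t=17 v=3: → [15,24); WM=15
i=17 t=20 v=1: → [15,26); WM=17
i=18 t=11 v=6: DROP (t<17-3); WM=17
i=19 t=24 v=5: → [15,30); WM=21
i=20 t=24 v=6: → [15,30); WM=21
i=21 t=28 v=7: → [15,34); WM=25
i=22 t=26 v=2: → [15,34); WM=25

[0,12)=8 [15,34)=7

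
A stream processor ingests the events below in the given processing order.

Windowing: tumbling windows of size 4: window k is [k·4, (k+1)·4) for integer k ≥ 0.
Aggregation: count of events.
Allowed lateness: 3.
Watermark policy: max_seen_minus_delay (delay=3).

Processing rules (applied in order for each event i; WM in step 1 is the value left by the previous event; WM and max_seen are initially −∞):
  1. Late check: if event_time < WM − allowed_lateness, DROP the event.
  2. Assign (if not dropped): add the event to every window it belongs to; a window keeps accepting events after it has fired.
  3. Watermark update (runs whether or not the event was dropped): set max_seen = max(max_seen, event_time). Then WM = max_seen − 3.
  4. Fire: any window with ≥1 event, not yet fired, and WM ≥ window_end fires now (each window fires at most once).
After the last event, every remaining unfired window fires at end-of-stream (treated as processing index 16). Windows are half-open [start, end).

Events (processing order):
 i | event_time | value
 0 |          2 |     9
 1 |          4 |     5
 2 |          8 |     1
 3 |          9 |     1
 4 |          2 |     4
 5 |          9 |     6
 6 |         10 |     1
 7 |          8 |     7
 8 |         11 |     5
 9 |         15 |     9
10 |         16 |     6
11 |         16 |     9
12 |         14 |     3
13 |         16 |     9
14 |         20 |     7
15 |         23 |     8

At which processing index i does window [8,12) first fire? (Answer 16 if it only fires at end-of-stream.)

i=0 t=2 v=9: → [0,4); WM=-1
i=1 t=4 v=5: → [4,8); WM=1
i=2 t=8 v=1: → [8,12); WM=5; [0,4) fires=1
i=3 t=9 v=1: → [8,12); WM=6
i=4 t=2 v=4: DROP (t<6-3); WM=6
i=5 t=9 v=6: → [8,12); WM=6
i=6 t=10 v=1: → [8,12); WM=7
i=7 t=8 v=7: → [8,12); WM=7
i=8 t=11 v=5: → [8,12); WM=8; [4,8) fires=1
i=9 t=15 v=9: → [12,16); WM=12; [8,12) fires=6
i=10 t=16 v=6: → [16,20); WM=13
i=11 t=16 v=9: → [16,20); WM=13
i=12 t=14 v=3: → [12,16); WM=13
i=13 t=16 v=9: → [16,20); WM=13
i=14 t=20 v=7: → [20,24); WM=17; [12,16) fires=2
i=15 t=23 v=8: → [20,24); WM=20; [16,20) fires=3

9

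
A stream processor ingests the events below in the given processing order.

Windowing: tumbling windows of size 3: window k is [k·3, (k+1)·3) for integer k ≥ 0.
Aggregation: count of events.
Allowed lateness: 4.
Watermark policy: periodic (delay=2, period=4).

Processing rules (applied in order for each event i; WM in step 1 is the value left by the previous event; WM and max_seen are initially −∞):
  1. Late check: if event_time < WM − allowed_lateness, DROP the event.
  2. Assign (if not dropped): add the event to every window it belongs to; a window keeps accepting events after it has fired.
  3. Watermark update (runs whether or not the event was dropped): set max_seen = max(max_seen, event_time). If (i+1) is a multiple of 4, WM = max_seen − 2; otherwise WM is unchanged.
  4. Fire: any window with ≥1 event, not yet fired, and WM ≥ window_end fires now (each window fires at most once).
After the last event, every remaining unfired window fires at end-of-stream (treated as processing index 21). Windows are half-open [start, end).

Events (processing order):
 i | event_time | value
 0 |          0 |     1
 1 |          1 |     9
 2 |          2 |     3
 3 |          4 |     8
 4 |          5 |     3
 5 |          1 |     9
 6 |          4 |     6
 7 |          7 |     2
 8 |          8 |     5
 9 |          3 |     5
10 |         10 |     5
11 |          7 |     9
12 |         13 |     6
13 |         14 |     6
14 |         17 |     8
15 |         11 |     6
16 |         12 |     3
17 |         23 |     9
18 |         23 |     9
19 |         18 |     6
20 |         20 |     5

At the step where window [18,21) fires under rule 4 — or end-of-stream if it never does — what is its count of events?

i=0 t=0 v=1: → [0,3); WM=−∞
i=1 t=1 v=9: → [0,3); WM=−∞
i=2 t=2 v=3: → [0,3); WM=−∞
i=3 t=4 v=8: → [3,6); WM=2
i=4 t=5 v=3: → [3,6); WM=2
i=5 t=1 v=9: → [0,3); WM=2
i=6 t=4 v=6: → [3,6); WM=2
i=7 t=7 v=2: → [6,9); WM=5; [0,3) fires=4
i=8 t=8 v=5: → [6,9); WM=5
i=9 t=3 v=5: → [3,6); WM=5
i=10 t=10 v=5: → [9,12); WM=5
i=11 t=7 v=9: → [6,9); WM=8; [3,6) fires=4
i=12 t=13 v=6: → [12,15); WM=8
i=13 t=14 v=6: → [12,15); WM=8
i=14 t=17 v=8: → [15,18); WM=8
i=15 t=11 v=6: → [9,12); WM=15; [6,9) fires=3 [9,12) fires=2 [12,15) fires=2
i=16 t=12 v=3: → [12,15); WM=15
i=17 t=23 v=9: → [21,24); WM=15
i=18 t=23 v=9: → [21,24); WM=15
i=19 t=18 v=6: → [18,21); WM=21; [15,18) fires=1 [18,21) fires=1
i=20 t=20 v=5: → [18,21); WM=21

1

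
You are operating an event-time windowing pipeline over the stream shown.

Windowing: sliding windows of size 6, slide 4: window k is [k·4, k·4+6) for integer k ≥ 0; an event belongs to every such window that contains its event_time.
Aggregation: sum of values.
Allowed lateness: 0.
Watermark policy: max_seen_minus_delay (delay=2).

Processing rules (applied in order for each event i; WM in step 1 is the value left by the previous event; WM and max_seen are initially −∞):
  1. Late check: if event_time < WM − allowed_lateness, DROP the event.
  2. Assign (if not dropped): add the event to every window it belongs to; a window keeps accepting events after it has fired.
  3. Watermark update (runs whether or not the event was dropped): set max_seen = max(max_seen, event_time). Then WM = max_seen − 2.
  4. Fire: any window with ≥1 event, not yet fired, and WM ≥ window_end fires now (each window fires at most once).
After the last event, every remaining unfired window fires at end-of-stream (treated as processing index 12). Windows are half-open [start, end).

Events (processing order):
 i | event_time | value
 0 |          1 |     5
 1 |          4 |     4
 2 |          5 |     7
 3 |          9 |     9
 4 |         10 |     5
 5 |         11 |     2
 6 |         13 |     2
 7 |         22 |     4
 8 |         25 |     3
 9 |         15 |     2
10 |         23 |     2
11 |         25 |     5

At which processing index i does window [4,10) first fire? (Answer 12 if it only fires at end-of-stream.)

i=0 t=1 v=5: → [0,6); WM=-1
i=1 t=4 v=4: → [4,10),[0,6); WM=2
i=2 t=5 v=7: → [4,10),[0,6); WM=3
i=3 t=9 v=9: → [8,14),[4,10); WM=7; [0,6) fires=16
i=4 t=10 v=5: → [8,14); WM=8
i=5 t=11 v=2: → [8,14); WM=9
i=6 t=13 v=2: → [12,18),[8,14); WM=11; [4,10) fires=20
i=7 t=22 v=4: → [20,26); WM=20; [8,14) fires=18 [12,18) fires=2
i=8 t=25 v=3: → [24,30),[20,26); WM=23
i=9 t=15 v=2: DROP (t<23-0); WM=23
i=10 t=23 v=2: → [20,26); WM=23
i=11 t=25 v=5: → [24,30),[20,26); WM=23

6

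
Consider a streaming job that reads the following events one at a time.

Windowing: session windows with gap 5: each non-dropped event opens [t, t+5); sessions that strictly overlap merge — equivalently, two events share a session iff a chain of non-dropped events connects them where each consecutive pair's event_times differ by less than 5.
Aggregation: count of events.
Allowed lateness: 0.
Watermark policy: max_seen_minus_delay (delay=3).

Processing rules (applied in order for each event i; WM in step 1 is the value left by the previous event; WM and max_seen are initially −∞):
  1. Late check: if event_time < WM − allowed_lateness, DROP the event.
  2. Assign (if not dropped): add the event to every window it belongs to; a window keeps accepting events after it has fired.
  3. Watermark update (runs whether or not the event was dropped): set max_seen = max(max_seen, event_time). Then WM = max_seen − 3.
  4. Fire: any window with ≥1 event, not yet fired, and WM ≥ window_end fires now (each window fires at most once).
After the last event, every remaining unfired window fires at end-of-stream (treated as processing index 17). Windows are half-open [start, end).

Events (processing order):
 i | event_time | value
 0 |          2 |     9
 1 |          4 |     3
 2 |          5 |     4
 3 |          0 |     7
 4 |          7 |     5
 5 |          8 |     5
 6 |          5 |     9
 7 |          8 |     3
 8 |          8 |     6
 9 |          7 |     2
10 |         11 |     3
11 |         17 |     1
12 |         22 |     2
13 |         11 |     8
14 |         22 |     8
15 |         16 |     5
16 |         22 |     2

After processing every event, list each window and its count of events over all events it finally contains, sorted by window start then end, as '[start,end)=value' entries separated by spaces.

[2,16)=10 [17,22)=1 [22,27)=3

i=0 t=2 v=9: → [2,7); WM=-1
i=1 t=4 v=3: → [2,9); WM=1
i=2 t=5 v=4: → [2,10); WM=2
i=3 t=0 v=7: DROP (t<2-0); WM=2
i=4 t=7 v=5: → [2,12); WM=4
i=5 t=8 v=5: → [2,13); WM=5
i=6 t=5 v=9: → [2,13); WM=5
i=7 t=8 v=3: → [2,13); WM=5
i=8 t=8 v=6: → [2,13); WM=5
i=9 t=7 v=2: → [2,13); WM=5
i=10 t=11 v=3: → [2,16); WM=8
i=11 t=17 v=1: → [17,22); WM=14
i=12 t=22 v=2: → [22,27); WM=19
i=13 t=11 v=8: DROP (t<19-0); WM=19
i=14 t=22 v=8: → [22,27); WM=19
i=15 t=16 v=5: DROP (t<19-0); WM=19
i=16 t=22 v=2: → [22,27); WM=19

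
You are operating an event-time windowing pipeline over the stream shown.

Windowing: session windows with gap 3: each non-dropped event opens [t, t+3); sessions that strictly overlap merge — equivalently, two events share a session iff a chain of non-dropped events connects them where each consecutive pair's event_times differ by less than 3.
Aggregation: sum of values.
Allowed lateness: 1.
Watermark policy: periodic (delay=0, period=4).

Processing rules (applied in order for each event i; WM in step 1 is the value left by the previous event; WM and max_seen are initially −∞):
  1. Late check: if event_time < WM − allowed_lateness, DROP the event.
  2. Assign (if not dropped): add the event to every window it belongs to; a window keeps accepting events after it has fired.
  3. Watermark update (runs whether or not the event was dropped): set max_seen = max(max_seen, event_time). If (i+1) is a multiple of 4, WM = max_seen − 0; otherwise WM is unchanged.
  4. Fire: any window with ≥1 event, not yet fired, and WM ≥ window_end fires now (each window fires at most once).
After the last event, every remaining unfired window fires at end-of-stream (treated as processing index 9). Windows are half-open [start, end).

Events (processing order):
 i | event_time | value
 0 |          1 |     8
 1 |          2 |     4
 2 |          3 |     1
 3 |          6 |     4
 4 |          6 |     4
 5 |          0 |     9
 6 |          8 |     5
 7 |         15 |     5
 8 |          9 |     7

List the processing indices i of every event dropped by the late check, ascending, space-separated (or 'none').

i=0 t=1 v=8: → [1,4); WM=−∞
i=1 t=2 v=4: → [1,5); WM=−∞
i=2 t=3 v=1: → [1,6); WM=−∞
i=3 t=6 v=4: → [6,9); WM=6
i=4 t=6 v=4: → [6,9); WM=6
i=5 t=0 v=9: DROP (t<6-1); WM=6
i=6 t=8 v=5: → [6,11); WM=6
i=7 t=15 v=5: → [15,18); WM=15
i=8 t=9 v=7: DROP (t<15-1); WM=15

5 8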